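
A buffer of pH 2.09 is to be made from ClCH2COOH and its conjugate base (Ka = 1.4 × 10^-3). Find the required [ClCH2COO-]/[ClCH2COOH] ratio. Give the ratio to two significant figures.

pKa = -log(1.4 × 10^-3) = 2.854
pH = pKa + log(r) ⇒ log(r) = 2.09 − 2.854 = -0.764
r = [ClCH2COO-]/[ClCH2COOH] = 10^(-0.764) = 0.172

ratio = 0.17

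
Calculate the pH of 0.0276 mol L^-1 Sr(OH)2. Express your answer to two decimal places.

Sr(OH)2 is a strong base (each formula unit releases 2 OH-); [OH-] = 0.0552 M.
pOH = -log(0.0552) = 1.26
pH = 14.00 - 1.26 = 12.74

pH = 12.74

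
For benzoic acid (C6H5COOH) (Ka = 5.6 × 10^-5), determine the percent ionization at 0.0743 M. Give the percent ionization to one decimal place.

2.7%

C6H5COOH ⇌ C6H5COO- + H+; let x = [H+] at equilibrium.
x ≈ √(Ka·C₀) = √(5.6 × 10^-5 × 0.0743) = 2.04 × 10^-3 M
Fraction ionized = 2.04 × 10^-3 / 0.0743 = 0.0275 → 2.7%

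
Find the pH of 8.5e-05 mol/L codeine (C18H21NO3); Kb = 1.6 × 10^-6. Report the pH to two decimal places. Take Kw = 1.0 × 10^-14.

pH = 9.04

C18H21NO3 + H2O ⇌ C18H22NO3+ + OH-
Kb = x²/(8.5e-05 − x) = 1.6 × 10^-6
The 5% rule fails; solving x² + Kb·x − Kb·C₀ = 0 exactly:
x = [−1.6e-06 + √(1.6e-06² + 5.44e-10)]/2 = 1.09 × 10^-5 M
pOH = 4.96, so pH = 14.00 − pOH = 9.04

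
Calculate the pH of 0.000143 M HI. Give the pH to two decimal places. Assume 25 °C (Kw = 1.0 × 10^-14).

pH = 3.84

HI is a strong acid and dissociates completely, so [H+] = 0.000143 M.
pH = -log(0.000143) = 3.84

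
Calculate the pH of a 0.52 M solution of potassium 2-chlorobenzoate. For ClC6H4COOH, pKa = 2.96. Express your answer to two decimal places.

ClC6H4COO- is the conjugate base of the weak acid ClC6H4COOH.
Ka = 10^(−2.96) = 1.10 × 10^-3
Kb = Kw/Ka = 1.0×10^-14 / 1.10 × 10^-3 = 9.09 × 10^-12
From the ICE table, Kb = [OH-]²/(0.52 − [OH-]) = 9.09 × 10^-12.
Neglecting [OH-] in the denominator: [OH-] = √(9.09 × 10^-12 × 0.52) = 2.17 × 10^-6 M
Check: 0.00042% ionized — well under 5%, approximation valid.
pOH = −log(2.17 × 10^-6) = 5.66; pH = 14.00 − 5.66 = 8.34

pH = 8.34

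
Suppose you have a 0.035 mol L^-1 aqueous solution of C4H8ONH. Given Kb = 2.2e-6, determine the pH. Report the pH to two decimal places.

pH = 10.44

C4H8ONH + H2O ⇌ C4H8ONH2+ + OH-
From the ICE table, Kb = x²/(0.035 − x) = 2.2 × 10^-6.
Since Kb ≪ C₀, x ≈ √(Kb·C₀) = 2.77 × 10^-4 M.
pOH = −log(2.77 × 10^-4) = 3.56; pH = 14.00 − 3.56 = 10.44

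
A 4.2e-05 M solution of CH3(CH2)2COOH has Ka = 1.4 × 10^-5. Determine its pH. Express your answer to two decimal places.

CH3(CH2)2COOH ⇌ CH3(CH2)2COO- + H+
From the ICE table, Ka = [H+]²/(4.2e-05 − [H+]) = 1.4 × 10^-5.
[H+] is not negligible relative to C₀; solve [H+]² + 1.4e-05·[H+] − 5.88e-10 = 0.
[H+] = (−Ka + √(Ka² + 4·Ka·C₀))/2 = 1.82 × 10^-5 M
pH = −log(1.82 × 10^-5) = 4.74

pH = 4.74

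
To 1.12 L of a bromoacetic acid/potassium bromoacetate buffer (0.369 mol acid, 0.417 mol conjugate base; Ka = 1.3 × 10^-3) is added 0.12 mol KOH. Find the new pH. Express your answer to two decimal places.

pH = 3.22

After neutralization: n(BrCH2COOH) = 0.249 mol, n(BrCH2COO-) = 0.537 mol.
pKa = −log(1.3 × 10^-3) = 2.886
pH = pKa + log([A⁻]/[HA]) = 2.886 + log(0.537/0.249) = 2.886 +0.334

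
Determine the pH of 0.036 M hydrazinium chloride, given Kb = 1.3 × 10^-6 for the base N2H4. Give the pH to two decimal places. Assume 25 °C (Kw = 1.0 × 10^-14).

N2H5+ is the conjugate acid of the weak base N2H4.
Ka = Kw/Kb = 1.0×10^-14 / 1.3 × 10^-6 = 7.69 × 10^-9
Ka = x²/(0.036 − x) = 7.69 × 10^-9
Since Ka ≪ C₀, x ≈ √(Ka·C₀) = 1.66 × 10^-5 M.
Check: 0.046% ionized — well under 5%, approximation valid.
pH = −log(1.66 × 10^-5) = 4.78

pH = 4.78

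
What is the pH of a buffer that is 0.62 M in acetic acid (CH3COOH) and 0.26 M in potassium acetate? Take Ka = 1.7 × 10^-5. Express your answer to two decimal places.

pH = 4.39

pKa = −log(1.7 × 10^-5) = 4.770
pH = pKa + log([A⁻]/[HA]) = 4.770 + log(0.26/0.62)
pH = 4.770 + (-0.377) = 4.39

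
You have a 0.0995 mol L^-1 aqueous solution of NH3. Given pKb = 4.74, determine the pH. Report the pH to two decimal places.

NH3 + H2O ⇌ NH4+ + OH-
Kb = 10^(−4.74) = 1.82 × 10^-5
Kb = [OH-]²/(0.0995 − [OH-]) = 1.82 × 10^-5
Since Kb ≪ C₀, [OH-] ≈ √(Kb·C₀) = 1.35 × 10^-3 M.
Check: 1.4% ionized — well under 5%, approximation valid.
pOH = 2.87, so pH = 14.00 − pOH = 11.13

pH = 11.13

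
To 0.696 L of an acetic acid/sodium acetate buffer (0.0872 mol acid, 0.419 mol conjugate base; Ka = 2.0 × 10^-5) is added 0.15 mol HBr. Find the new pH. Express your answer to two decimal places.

pH = 4.75

Added H+ converts CH3COO- to CH3COOH: CH3COOH → 0.237 mol, CH3COO- → 0.269 mol.
pKa = −log(2.0 × 10^-5) = 4.699
Henderson–Hasselbalch with mole ratio 0.269/0.237: pH = 4.699 + (+0.055)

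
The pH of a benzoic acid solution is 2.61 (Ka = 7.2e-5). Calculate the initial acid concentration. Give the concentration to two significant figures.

[H+] = 10^(-2.61) = 2.45 × 10^-3 M = x
Ka = x²/(C₀ − x) ⇒ C₀ = x + x²/Ka
C₀ = 2.45 × 10^-3 + (2.45 × 10^-3)²/(7.2 × 10^-5) = 8.58 × 10^-2 M

C₀ = 8.6 × 10^-2 M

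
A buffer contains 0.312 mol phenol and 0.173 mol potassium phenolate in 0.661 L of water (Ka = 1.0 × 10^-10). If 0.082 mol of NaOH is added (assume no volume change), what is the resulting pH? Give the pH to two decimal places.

After neutralization: n(C6H5OH) = 0.23 mol, n(C6H5O-) = 0.255 mol.
pKa = −log(1.0 × 10^-10) = 10.000
Henderson–Hasselbalch with mole ratio 0.255/0.23: pH = 10.000 + (+0.045)

pH = 10.04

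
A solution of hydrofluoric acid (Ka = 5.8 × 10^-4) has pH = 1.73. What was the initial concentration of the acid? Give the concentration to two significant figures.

C₀ = 6.2 × 10^-1 M

[H+] = 10^(-1.73) = 1.86 × 10^-2 M = x
Ka = x²/(C₀ − x) ⇒ C₀ = x + x²/Ka
C₀ = 1.86 × 10^-2 + (1.86 × 10^-2)²/(5.8 × 10^-4) = 6.15 × 10^-1 M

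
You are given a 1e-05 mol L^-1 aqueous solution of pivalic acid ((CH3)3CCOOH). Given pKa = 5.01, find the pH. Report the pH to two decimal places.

(CH3)3CCOOH ⇌ (CH3)3CCOO- + H+
Ka = 10^(−5.01) = 9.77 × 10^-6
Let x = [H+] at equilibrium. Ka = x²/(1e-05 − x).
x is not negligible relative to C₀; solve x² + 9.77e-06·x − 9.77e-11 = 0.
x = [−9.77e-06 + √(9.77e-06² + 3.91e-10)]/2 = 6.14 × 10^-6 M
pH = −log(6.14 × 10^-6) = 5.21

pH = 5.21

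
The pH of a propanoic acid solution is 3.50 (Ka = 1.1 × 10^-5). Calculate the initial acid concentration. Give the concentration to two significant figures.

[H+] = 10^(-3.50) = 3.16 × 10^-4 M = x
Ka = x²/(C₀ − x) ⇒ C₀ = x + x²/Ka
C₀ = 3.16 × 10^-4 + (3.16 × 10^-4)²/(1.1 × 10^-5) = 9.39 × 10^-3 M

C₀ = 9.4 × 10^-3 M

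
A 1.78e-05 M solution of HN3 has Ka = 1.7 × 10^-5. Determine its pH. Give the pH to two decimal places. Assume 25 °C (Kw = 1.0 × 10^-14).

pH = 4.96

HN3 ⇌ N3- + H+
Let x = [H+] at equilibrium. Ka = x²/(1.78e-05 − x).
x is not negligible relative to C₀; solve x² + 1.7e-05·x − 3.03e-10 = 0.
x = (−Ka + √(Ka² + 4·Ka·C₀))/2 = 1.09 × 10^-5 M
pH = −log[H+] = −log(1.09 × 10^-5) = 4.96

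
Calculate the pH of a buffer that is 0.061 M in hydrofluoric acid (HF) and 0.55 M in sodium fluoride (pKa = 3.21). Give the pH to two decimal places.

Henderson–Hasselbalch: pH = pKa + log([F-]/[HF]) = 3.21 + log(0.55/0.061)
pH = 3.21 + (+0.955) = 4.17

pH = 4.17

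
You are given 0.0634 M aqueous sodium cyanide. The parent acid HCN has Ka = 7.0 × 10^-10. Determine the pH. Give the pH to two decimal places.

pH = 10.98

CN- is the conjugate base of the weak acid HCN.
Kb = Kw/Ka = 1.0×10^-14 / 7.0 × 10^-10 = 1.43 × 10^-5
Kb = x²/(0.0634 − x) = 1.43 × 10^-5
Since Kb ≪ C₀, x ≈ √(Kb·C₀) = 9.52 × 10^-4 M.
Check: 1.5% ionized — well under 5%, approximation valid.
pOH = 3.02, so pH = 14.00 − pOH = 10.98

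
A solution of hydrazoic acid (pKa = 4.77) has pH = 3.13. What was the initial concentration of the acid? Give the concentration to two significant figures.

[H+] = 10^(-3.13) = 7.41 × 10^-4 M = x
Ka = 10^(−4.77) = 1.70 × 10^-5
Ka = x²/(C₀ − x) ⇒ C₀ = x + x²/Ka
C₀ = 7.41 × 10^-4 + (7.41 × 10^-4)²/(1.70 × 10^-5) = 3.30 × 10^-2 M

C₀ = 3.3 × 10^-2 M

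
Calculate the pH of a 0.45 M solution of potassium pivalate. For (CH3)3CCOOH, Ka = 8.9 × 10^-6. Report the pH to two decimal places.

pH = 9.35

(CH3)3CCOO- is the conjugate base of the weak acid (CH3)3CCOOH.
Kb = Kw/Ka = 1.0×10^-14 / 8.9 × 10^-6 = 1.12 × 10^-9
From the ICE table, Kb = x²/(0.45 − x) = 1.12 × 10^-9.
Neglecting x in the denominator: x = √(1.12 × 10^-9 × 0.45) = 2.24 × 10^-5 M
(x/C₀ = 0.005% < 5%, so the approximation holds.)
pOH = −log(2.24 × 10^-5) = 4.65; pH = 14.00 − 4.65 = 9.35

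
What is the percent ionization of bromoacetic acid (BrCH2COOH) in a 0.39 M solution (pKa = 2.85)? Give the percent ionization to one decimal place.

5.8%

BrCH2COOH ⇌ BrCH2COO- + H+; let x = [H+] at equilibrium.
Ka = 10^(−2.85) = 1.41 × 10^-3
Ka = x²/(C₀ − x); solving the quadratic gives x = 2.28 × 10^-2 M.
% ionization = x/C₀ × 100% = 2.28 × 10^-2/0.39 × 100% = 5.8%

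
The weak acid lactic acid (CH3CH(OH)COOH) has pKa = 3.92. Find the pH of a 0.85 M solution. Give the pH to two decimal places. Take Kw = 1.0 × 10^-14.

CH3CH(OH)COOH ⇌ CH3CH(OH)COO- + H+
Ka = 10^(−3.92) = 1.20 × 10^-4
From the ICE table, Ka = [H+]²/(0.85 − [H+]) = 1.20 × 10^-4.
Since Ka ≪ C₀, [H+] ≈ √(Ka·C₀) = 1.01 × 10^-2 M.
([H+]/C₀ = 1.2% < 5%, so the approximation holds.)
pH = −log(1.01 × 10^-2) = 2.00

pH = 2.00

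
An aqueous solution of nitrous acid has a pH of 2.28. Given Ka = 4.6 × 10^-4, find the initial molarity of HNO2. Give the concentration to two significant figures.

C₀ = 6.5 × 10^-2 M

[H+] = 10^(-2.28) = 5.25 × 10^-3 M = x
Ka = x²/(C₀ − x) ⇒ C₀ = x + x²/Ka
C₀ = 5.25 × 10^-3 + (5.25 × 10^-3)²/(4.6 × 10^-4) = 6.52 × 10^-2 M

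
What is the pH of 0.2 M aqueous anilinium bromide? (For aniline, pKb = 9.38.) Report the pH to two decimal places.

C6H5NH3+ is the conjugate acid of the weak base C6H5NH2.
Kb = 10^(−9.38) = 4.17 × 10^-10
Ka = Kw/Kb = 1.0×10^-14 / 4.17 × 10^-10 = 2.40 × 10^-5
Ka = x²/(0.2 − x) = 2.40 × 10^-5
Assume x ≪ 0.2: x ≈ √(2.40 × 10^-5 × 0.2) = 2.19 × 10^-3 M
(x/C₀ = 1.1% < 5%, so the approximation holds.)
pH = −log[H+] = −log(2.19 × 10^-3) = 2.66

pH = 2.66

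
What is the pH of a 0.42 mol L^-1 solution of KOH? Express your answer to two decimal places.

KOH is a strong base; [OH-] = 0.42 M.
pOH = -log(0.42) = 0.38
pH = 14.00 - 0.38 = 13.62

pH = 13.62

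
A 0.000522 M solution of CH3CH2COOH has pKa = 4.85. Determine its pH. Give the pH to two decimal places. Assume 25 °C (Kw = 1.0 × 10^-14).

pH = 4.10

CH3CH2COOH ⇌ CH3CH2COO- + H+
Ka = 10^(−4.85) = 1.41 × 10^-5
From the ICE table, Ka = [H+]²/(0.000522 − [H+]) = 1.41 × 10^-5.
Here C₀/Ka ≈ 37, so the small-[H+] approximation fails. Use the quadratic:
[H+] = (−Ka + √(Ka² + 4·Ka·C₀))/2 = 7.90 × 10^-5 M
pH = −log(7.90 × 10^-5) = 4.10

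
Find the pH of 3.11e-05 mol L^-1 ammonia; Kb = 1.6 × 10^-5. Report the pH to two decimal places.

NH3 + H2O ⇌ NH4+ + OH-
Let x = [OH-] at equilibrium. Kb = x²/(3.11e-05 − x).
x is not negligible relative to C₀; solve x² + 1.6e-05·x − 4.98e-10 = 0.
x = (−Kb + √(Kb² + 4·Kb·C₀))/2 = 1.57 × 10^-5 M
pOH = 4.80, so pH = 14.00 − pOH = 9.20

pH = 9.20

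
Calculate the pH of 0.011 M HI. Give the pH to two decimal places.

HI is a strong acid and dissociates completely, so [H+] = 0.011 M.
pH = -log(0.011) = 1.96

pH = 1.96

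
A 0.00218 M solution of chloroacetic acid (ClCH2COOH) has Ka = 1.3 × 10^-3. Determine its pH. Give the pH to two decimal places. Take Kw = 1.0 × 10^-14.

ClCH2COOH ⇌ ClCH2COO- + H+
From the ICE table, Ka = [H+]²/(0.00218 − [H+]) = 1.3 × 10^-3.
The 5% rule fails; solving [H+]² + Ka·[H+] − Ka·C₀ = 0 exactly:
[H+] = [−0.0013 + √(0.0013² + 1.13e-05)]/2 = 1.15 × 10^-3 M
pH = −log[H+] = −log(1.15 × 10^-3) = 2.94

pH = 2.94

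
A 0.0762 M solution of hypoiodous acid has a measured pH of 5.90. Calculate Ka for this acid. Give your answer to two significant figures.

[H+] = 10^(-5.90) = 1.26 × 10^-6 M
At equilibrium [HA] = 0.0762 − 1.26 × 10^-6 = 7.62 × 10^-2 M
Ka = [H+][A-]/[HA] = (1.26 × 10^-6)² / 7.62 × 10^-2 = 2.1 × 10^-11

Ka = 2.1 × 10^-11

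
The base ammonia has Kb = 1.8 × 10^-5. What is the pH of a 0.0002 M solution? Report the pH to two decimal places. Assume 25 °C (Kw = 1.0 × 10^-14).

pH = 9.71

NH3 + H2O ⇌ NH4+ + OH-
From the ICE table, Kb = x²/(0.0002 − x) = 1.8 × 10^-5.
x is not negligible relative to C₀; solve x² + 1.8e-05·x − 3.6e-09 = 0.
x = (−Kb + √(Kb² + 4·Kb·C₀))/2 = 5.17 × 10^-5 M
pOH = 4.29, so pH = 14.00 − pOH = 9.71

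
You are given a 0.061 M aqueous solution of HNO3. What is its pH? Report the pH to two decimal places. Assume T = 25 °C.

HNO3 is a strong acid and dissociates completely, so [H+] = 0.061 M.
pH = -log(0.061) = 1.21

pH = 1.21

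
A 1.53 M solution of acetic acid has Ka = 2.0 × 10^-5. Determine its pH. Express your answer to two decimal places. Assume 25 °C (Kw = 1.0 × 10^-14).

pH = 2.26

CH3COOH ⇌ CH3COO- + H+
From the ICE table, Ka = [H+]²/(1.53 − [H+]) = 2.0 × 10^-5.
Since Ka ≪ C₀, [H+] ≈ √(Ka·C₀) = 5.53 × 10^-3 M.
pH = −log[H+] = −log(5.53 × 10^-3) = 2.26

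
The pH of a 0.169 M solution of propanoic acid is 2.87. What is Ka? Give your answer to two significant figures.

[H+] = 10^(-2.87) = 1.35 × 10^-3 M
At equilibrium [HA] = 0.169 − 1.35 × 10^-3 = 1.68 × 10^-1 M
Ka = [H+][A-]/[HA] = (1.35 × 10^-3)² / 1.68 × 10^-1 = 1.1 × 10^-5

Ka = 1.1 × 10^-5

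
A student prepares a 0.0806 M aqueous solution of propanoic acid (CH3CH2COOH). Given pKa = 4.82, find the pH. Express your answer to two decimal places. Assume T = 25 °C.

pH = 2.96

CH3CH2COOH ⇌ CH3CH2COO- + H+
Ka = 10^(−4.82) = 1.51 × 10^-5
Ka = x²/(0.0806 − x) = 1.51 × 10^-5
Since Ka ≪ C₀, x ≈ √(Ka·C₀) = 1.10 × 10^-3 M.
Check: 1.4% ionized — well under 5%, approximation valid.
pH = −log(1.10 × 10^-3) = 2.96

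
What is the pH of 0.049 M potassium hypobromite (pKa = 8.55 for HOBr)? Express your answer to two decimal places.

OBr- is the conjugate base of the weak acid HOBr.
Ka = 10^(−8.55) = 2.82 × 10^-9
Kb = Kw/Ka = 1.0×10^-14 / 2.82 × 10^-9 = 3.55 × 10^-6
Kb = [OH-]²/(0.049 − [OH-]) = 3.55 × 10^-6
Neglecting [OH-] in the denominator: [OH-] = √(3.55 × 10^-6 × 0.049) = 4.17 × 10^-4 M
pOH = −log(4.17 × 10^-4) = 3.38; pH = 14.00 − 3.38 = 10.62

pH = 10.62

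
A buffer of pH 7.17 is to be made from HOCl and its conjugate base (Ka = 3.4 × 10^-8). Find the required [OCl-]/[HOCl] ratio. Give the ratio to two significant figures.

ratio = 0.50

pKa = -log(3.4 × 10^-8) = 7.469
pH = pKa + log(r) ⇒ log(r) = 7.17 − 7.469 = -0.299
r = [OCl-]/[HOCl] = 10^(-0.299) = 0.502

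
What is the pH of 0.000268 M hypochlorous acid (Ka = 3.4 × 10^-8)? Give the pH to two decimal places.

HOCl ⇌ OCl- + H+
From the ICE table, Ka = x²/(0.000268 − x) = 3.4 × 10^-8.
Assume x ≪ 0.000268: x ≈ √(3.4 × 10^-8 × 0.000268) = 3.02 × 10^-6 M
Check: 1.1% ionized — well under 5%, approximation valid.
pH = −log(3.02 × 10^-6) = 5.52

pH = 5.52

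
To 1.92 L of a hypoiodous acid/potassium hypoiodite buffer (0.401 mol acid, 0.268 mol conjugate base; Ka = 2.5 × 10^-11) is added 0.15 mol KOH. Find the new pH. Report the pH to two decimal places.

pH = 10.82

OH- converts HOI to OI-: HOI → 0.251 mol, OI- → 0.418 mol.
pKa = −log(2.5 × 10^-11) = 10.602
pH = pKa + log(n_OI-/n_HOI) = 10.602 + log(0.418/0.251) = 10.602 + (+0.222)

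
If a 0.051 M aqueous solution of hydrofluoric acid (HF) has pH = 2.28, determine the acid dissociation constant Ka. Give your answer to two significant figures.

[H+] = 10^(-2.28) = 5.25 × 10^-3 M
At equilibrium [HA] = 0.051 − 5.25 × 10^-3 = 4.57 × 10^-2 M
Ka = [H+][A-]/[HA] = (5.25 × 10^-3)² / 4.57 × 10^-2 = 6.0 × 10^-4

Ka = 6.0 × 10^-4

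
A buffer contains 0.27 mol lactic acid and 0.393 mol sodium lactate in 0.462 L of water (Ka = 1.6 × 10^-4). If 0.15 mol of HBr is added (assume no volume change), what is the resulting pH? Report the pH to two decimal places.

After neutralization: n(CH3CH(OH)COOH) = 0.42 mol, n(CH3CH(OH)COO-) = 0.243 mol.
pKa = −log(1.6 × 10^-4) = 3.796
pH = pKa + log(n_CH3CH(OH)COO-/n_CH3CH(OH)COOH) = 3.796 + log(0.243/0.42) = 3.796 + (-0.238)

pH = 3.56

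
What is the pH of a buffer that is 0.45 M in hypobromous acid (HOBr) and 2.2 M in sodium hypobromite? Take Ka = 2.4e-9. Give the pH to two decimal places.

pH = 9.31

pKa = −log(2.4 × 10^-9) = 8.620
pH = pKa + log([A⁻]/[HA]) = 8.620 + log(2.2/0.45)
pH = 8.620 + (+0.689) = 9.31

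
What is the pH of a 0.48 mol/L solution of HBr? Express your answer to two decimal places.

pH = 0.32

HBr is a strong acid and dissociates completely, so [H+] = 0.48 M.
pH = -log(0.48) = 0.32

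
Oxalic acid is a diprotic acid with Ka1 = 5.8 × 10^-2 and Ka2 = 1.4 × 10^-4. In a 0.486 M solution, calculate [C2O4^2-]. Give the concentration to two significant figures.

First ionization gives [H+] ≈ [HC2O4-] = 1.41 × 10^-1 M.
Second step: Ka2 = [H+][C2O4^2-]/[HC2O4-] ≈ [C2O4^2-] (since [H+] ≈ [HC2O4-]).
So [C2O4^2-] ≈ Ka2.

1.4 × 10^-4 M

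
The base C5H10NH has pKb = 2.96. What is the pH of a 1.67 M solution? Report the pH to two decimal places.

pH = 12.63

C5H10NH + H2O ⇌ C5H10NH2+ + OH-
Kb = 10^(−2.96) = 1.10 × 10^-3
Kb = x²/(1.67 − x) = 1.10 × 10^-3
Neglecting x in the denominator: x = √(1.10 × 10^-3 × 1.67) = 4.29 × 10^-2 M
pOH = 1.37, so pH = 14.00 − pOH = 12.63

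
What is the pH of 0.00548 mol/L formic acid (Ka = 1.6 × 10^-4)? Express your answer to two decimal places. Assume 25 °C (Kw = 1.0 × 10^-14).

HCOOH ⇌ HCOO- + H+
Ka = [H+]²/(0.00548 − [H+]) = 1.6 × 10^-4
[H+] is not negligible relative to C₀; solve [H+]² + 0.00016·[H+] − 8.77e-07 = 0.
[H+] = [−0.00016 + √(0.00016² + 3.51e-06)]/2 = 8.60 × 10^-4 M
pH = −log(8.60 × 10^-4) = 3.07

pH = 3.07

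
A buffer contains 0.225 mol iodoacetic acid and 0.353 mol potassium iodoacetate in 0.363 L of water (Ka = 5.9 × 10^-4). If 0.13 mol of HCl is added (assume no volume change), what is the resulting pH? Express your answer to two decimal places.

pH = 3.03

After neutralization: n(ICH2COOH) = 0.355 mol, n(ICH2COO-) = 0.223 mol.
pKa = −log(5.9 × 10^-4) = 3.229
pH = pKa + log(n_ICH2COO-/n_ICH2COOH) = 3.229 + log(0.223/0.355) = 3.229 + (-0.202)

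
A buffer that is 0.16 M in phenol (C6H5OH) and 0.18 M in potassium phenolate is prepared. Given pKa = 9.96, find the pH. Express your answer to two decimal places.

pH = 10.01

Using pH = pKa + log([base]/[acid]) with [base]/[acid] = 0.18/0.16:
pH = 9.96 + (+0.051) = 10.01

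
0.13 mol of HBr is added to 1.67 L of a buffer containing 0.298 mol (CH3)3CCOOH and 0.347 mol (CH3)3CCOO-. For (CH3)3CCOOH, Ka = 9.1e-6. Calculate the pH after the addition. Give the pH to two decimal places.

pH = 4.75

After neutralization: n((CH3)3CCOOH) = 0.428 mol, n((CH3)3CCOO-) = 0.217 mol.
pKa = −log(9.1 × 10^-6) = 5.041
Henderson–Hasselbalch with mole ratio 0.217/0.428: pH = 5.041 + (-0.295)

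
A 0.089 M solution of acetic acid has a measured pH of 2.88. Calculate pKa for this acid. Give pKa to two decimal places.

[H+] = 10^(-2.88) = 1.32 × 10^-3 M
At equilibrium [HA] = 0.089 − 1.32 × 10^-3 = 8.77 × 10^-2 M
Ka = [H+][A-]/[HA] = (1.32 × 10^-3)² / 8.77 × 10^-2 = 1.99 × 10^-5
pKa = -log(1.99 × 10^-5) = 4.70

pKa = 4.70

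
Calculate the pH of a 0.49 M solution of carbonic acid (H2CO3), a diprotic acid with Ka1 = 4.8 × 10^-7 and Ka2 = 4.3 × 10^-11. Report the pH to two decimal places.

pH = 3.31

Ka1 ≫ Ka2, so treat the first dissociation as the only significant source of H+.
Ka1 = x²/(0.49 − x) = 4.8 × 10^-7
x ≈ √(4.8 × 10^-7 × 0.49) = 4.85 × 10^-4 M
pH = −log(4.85 × 10^-4) = 3.31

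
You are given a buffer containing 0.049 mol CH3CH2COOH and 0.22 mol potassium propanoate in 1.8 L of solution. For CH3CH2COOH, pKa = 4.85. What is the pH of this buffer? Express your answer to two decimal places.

pH = 5.50

pH = pKa + log([A⁻]/[HA]) = 4.85 + log(0.22/0.049)
pH = 4.85 + (+0.652) = 5.50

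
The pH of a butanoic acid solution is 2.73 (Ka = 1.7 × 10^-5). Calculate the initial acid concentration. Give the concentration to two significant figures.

[H+] = 10^(-2.73) = 1.86 × 10^-3 M = x
Ka = x²/(C₀ − x) ⇒ C₀ = x + x²/Ka
C₀ = 1.86 × 10^-3 + (1.86 × 10^-3)²/(1.7 × 10^-5) = 2.05 × 10^-1 M

C₀ = 2.1 × 10^-1 M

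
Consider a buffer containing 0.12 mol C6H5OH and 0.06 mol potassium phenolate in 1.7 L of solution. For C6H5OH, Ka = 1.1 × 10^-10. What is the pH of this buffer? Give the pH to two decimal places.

pKa = −log(1.1 × 10^-10) = 9.959
pH = pKa + log([A⁻]/[HA]) = 9.959 + log(0.06/0.12)
pH = 9.959 + (-0.301) = 9.66

pH = 9.66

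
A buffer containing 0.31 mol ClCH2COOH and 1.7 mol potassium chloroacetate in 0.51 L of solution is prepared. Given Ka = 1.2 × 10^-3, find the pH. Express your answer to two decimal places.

pH = 3.66

pKa = −log(1.2 × 10^-3) = 2.921
Henderson–Hasselbalch: pH = pKa + log([ClCH2COO-]/[ClCH2COOH]) = 2.921 + log(1.7/0.31)
pH = 2.921 + (+0.739) = 3.66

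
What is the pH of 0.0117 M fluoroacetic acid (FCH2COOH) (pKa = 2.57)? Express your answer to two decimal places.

pH = 2.35

FCH2COOH ⇌ FCH2COO- + H+
Ka = 10^(−2.57) = 2.69 × 10^-3
Ka = [H+]²/(0.0117 − [H+]) = 2.69 × 10^-3
Here C₀/Ka ≈ 4.35, so the small-[H+] approximation fails. Use the quadratic:
[H+] = [−0.00269 + √(0.00269² + 0.000126)]/2 = 4.42 × 10^-3 M
pH = −log(4.42 × 10^-3) = 2.35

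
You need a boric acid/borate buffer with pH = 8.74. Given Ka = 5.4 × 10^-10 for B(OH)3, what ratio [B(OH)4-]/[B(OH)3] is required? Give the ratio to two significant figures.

pKa = -log(5.4 × 10^-10) = 9.268
pH = pKa + log(r) ⇒ log(r) = 8.74 − 9.268 = -0.528
r = [B(OH)4-]/[B(OH)3] = 10^(-0.528) = 0.296

ratio = 0.30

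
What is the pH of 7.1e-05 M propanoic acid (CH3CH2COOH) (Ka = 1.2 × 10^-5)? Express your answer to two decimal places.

CH3CH2COOH ⇌ CH3CH2COO- + H+
Ka = [H+]²/(7.1e-05 − [H+]) = 1.2 × 10^-5
The 5% rule fails; solving [H+]² + Ka·[H+] − Ka·C₀ = 0 exactly:
[H+] = [−1.2e-05 + √(1.2e-05² + 3.41e-09)]/2 = 2.38 × 10^-5 M
pH = −log(2.38 × 10^-5) = 4.62

pH = 4.62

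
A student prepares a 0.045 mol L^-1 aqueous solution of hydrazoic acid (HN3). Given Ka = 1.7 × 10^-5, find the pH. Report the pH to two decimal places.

pH = 3.06

HN3 ⇌ N3- + H+
From the ICE table, Ka = [H+]²/(0.045 − [H+]) = 1.7 × 10^-5.
Assume [H+] ≪ 0.045: [H+] ≈ √(1.7 × 10^-5 × 0.045) = 8.75 × 10^-4 M
pH = −log(8.75 × 10^-4) = 3.06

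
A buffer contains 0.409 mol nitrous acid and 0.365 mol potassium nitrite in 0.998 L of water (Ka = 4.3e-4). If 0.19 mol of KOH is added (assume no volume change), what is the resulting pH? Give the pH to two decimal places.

OH- converts HNO2 to NO2-: HNO2 → 0.219 mol, NO2- → 0.555 mol.
pKa = −log(4.3 × 10^-4) = 3.367
pH = pKa + log(n_NO2-/n_HNO2) = 3.367 + log(0.555/0.219) = 3.367 + (+0.404)

pH = 3.77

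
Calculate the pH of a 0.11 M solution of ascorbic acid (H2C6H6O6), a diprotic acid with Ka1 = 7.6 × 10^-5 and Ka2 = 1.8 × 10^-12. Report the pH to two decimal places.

Since Ka1 ≫ Ka2, the first ionization dominates [H+].
Ka1 = x²/(0.11 − x) = 7.6 × 10^-5
x ≈ √(7.6 × 10^-5 × 0.11) = 2.89 × 10^-3 M
pH = −log(2.89 × 10^-3) = 2.54

pH = 2.54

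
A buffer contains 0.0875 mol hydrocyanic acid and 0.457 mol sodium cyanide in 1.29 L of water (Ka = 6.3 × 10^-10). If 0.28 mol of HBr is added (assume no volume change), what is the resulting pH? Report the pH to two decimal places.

pH = 8.88

After neutralization: n(HCN) = 0.368 mol, n(CN-) = 0.177 mol.
pKa = −log(6.3 × 10^-10) = 9.201
pH = pKa + log(n_CN-/n_HCN) = 9.201 + log(0.177/0.368) = 9.201 + (-0.318)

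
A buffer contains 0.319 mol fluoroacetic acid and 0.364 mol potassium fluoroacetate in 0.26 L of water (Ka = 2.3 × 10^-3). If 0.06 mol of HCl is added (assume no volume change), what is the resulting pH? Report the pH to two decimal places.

pH = 2.54

Added H+ converts FCH2COO- to FCH2COOH: FCH2COOH → 0.379 mol, FCH2COO- → 0.304 mol.
pKa = −log(2.3 × 10^-3) = 2.638
pH = pKa + log([A⁻]/[HA]) = 2.638 + log(0.304/0.379) = 2.638 -0.096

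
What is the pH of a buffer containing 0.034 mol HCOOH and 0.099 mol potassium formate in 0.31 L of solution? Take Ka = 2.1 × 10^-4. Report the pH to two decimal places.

pKa = −log(2.1 × 10^-4) = 3.678
Using pH = pKa + log([base]/[acid]) with [base]/[acid] = 0.099/0.034:
pH = 3.678 + (+0.464) = 4.14

pH = 4.14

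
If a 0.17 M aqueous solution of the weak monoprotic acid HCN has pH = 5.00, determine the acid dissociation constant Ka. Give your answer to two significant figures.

[H+] = 10^(-5.00) = 1.00 × 10^-5 M
At equilibrium [HA] = 0.17 − 1.00 × 10^-5 = 1.70 × 10^-1 M
Ka = [H+][A-]/[HA] = (1.00 × 10^-5)² / 1.70 × 10^-1 = 5.9 × 10^-10

Ka = 5.9 × 10^-10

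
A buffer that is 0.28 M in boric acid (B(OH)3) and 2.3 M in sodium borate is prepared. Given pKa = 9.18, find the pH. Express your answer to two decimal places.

pH = 10.09

Using pH = pKa + log([base]/[acid]) with [base]/[acid] = 2.3/0.28:
pH = 9.18 + (+0.915) = 10.09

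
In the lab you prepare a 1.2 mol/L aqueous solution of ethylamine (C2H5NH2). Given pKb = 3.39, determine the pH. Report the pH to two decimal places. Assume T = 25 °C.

C2H5NH2 + H2O ⇌ C2H5NH3+ + OH-
Kb = 10^(−3.39) = 4.07 × 10^-4
From the ICE table, Kb = [OH-]²/(1.2 − [OH-]) = 4.07 × 10^-4.
Neglecting [OH-] in the denominator: [OH-] = √(4.07 × 10^-4 × 1.2) = 2.21 × 10^-2 M
([OH-]/C₀ = 1.8% < 5%, so the approximation holds.)
pOH = −log(2.21 × 10^-2) = 1.66; pH = 14.00 − 1.66 = 12.34

pH = 12.34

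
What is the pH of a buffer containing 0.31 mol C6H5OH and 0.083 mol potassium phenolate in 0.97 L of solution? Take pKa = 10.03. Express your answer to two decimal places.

pH = 9.46

Using pH = pKa + log([base]/[acid]) with [base]/[acid] = 0.083/0.31:
pH = 10.03 + (-0.572) = 9.46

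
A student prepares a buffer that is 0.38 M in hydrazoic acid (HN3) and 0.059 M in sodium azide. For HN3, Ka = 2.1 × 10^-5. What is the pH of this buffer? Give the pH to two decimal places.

pKa = −log(2.1 × 10^-5) = 4.678
Using pH = pKa + log([base]/[acid]) with [base]/[acid] = 0.059/0.38:
pH = 4.678 + (-0.809) = 3.87

pH = 3.87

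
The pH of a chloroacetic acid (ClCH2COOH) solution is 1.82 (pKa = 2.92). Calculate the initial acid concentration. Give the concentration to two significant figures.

[H+] = 10^(-1.82) = 1.51 × 10^-2 M = x
Ka = 10^(−2.92) = 1.20 × 10^-3
Ka = x²/(C₀ − x) ⇒ C₀ = x + x²/Ka
C₀ = 1.51 × 10^-2 + (1.51 × 10^-2)²/(1.20 × 10^-3) = 2.05 × 10^-1 M

C₀ = 2.1 × 10^-1 M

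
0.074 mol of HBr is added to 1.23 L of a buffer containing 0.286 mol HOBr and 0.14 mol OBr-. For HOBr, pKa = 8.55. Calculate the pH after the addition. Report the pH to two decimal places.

Added H+ converts OBr- to HOBr: HOBr → 0.36 mol, OBr- → 0.066 mol.
Henderson–Hasselbalch with mole ratio 0.066/0.36: pH = 8.55 + (-0.737)

pH = 7.81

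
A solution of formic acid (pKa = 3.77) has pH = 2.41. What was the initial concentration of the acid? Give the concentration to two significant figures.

C₀ = 9.3 × 10^-2 M

[H+] = 10^(-2.41) = 3.89 × 10^-3 M = x
Ka = 10^(−3.77) = 1.70 × 10^-4
Ka = x²/(C₀ − x) ⇒ C₀ = x + x²/Ka
C₀ = 3.89 × 10^-3 + (3.89 × 10^-3)²/(1.70 × 10^-4) = 9.29 × 10^-2 M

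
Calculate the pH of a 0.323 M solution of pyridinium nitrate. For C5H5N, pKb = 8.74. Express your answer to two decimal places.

pH = 2.88

C5H5NH+ is the conjugate acid of the weak base C5H5N.
Kb = 10^(−8.74) = 1.82 × 10^-9
Ka = Kw/Kb = 1.0×10^-14 / 1.82 × 10^-9 = 5.49 × 10^-6
From the ICE table, Ka = x²/(0.323 − x) = 5.49 × 10^-6.
Neglecting x in the denominator: x = √(5.49 × 10^-6 × 0.323) = 1.33 × 10^-3 M
(x/C₀ = 0.41% < 5%, so the approximation holds.)
pH = −log(1.33 × 10^-3) = 2.88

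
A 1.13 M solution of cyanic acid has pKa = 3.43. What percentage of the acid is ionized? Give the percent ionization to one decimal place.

HOCN ⇌ OCN- + H+; let x = [H+] at equilibrium.
Ka = 10^(−3.43) = 3.72 × 10^-4
x ≈ √(Ka·C₀) = √(3.72 × 10^-4 × 1.13) = 2.05 × 10^-2 M
% ionization = x/C₀ × 100% = 2.05 × 10^-2/1.13 × 100% = 1.8%

1.8%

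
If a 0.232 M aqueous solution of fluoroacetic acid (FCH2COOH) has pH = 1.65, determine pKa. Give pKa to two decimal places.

pKa = 2.62

[H+] = 10^(-1.65) = 2.24 × 10^-2 M
At equilibrium [HA] = 0.232 − 2.24 × 10^-2 = 2.10 × 10^-1 M
Ka = [H+][A-]/[HA] = (2.24 × 10^-2)² / 2.10 × 10^-1 = 2.39 × 10^-3
pKa = -log(2.39 × 10^-3) = 2.62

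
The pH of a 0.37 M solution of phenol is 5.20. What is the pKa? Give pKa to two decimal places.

[H+] = 10^(-5.20) = 6.31 × 10^-6 M
At equilibrium [HA] = 0.37 − 6.31 × 10^-6 = 3.70 × 10^-1 M
Ka = [H+][A-]/[HA] = (6.31 × 10^-6)² / 3.70 × 10^-1 = 1.08 × 10^-10
pKa = -log(1.08 × 10^-10) = 9.97

pKa = 9.97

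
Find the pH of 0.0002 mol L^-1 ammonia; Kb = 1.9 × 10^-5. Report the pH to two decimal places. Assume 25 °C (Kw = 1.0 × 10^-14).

pH = 9.72

NH3 + H2O ⇌ NH4+ + OH-
From the ICE table, Kb = x²/(0.0002 − x) = 1.9 × 10^-5.
The 5% rule fails; solving x² + Kb·x − Kb·C₀ = 0 exactly:
x = (−Kb + √(Kb² + 4·Kb·C₀))/2 = 5.29 × 10^-5 M
pOH = −log(5.29 × 10^-5) = 4.28; pH = 14.00 − 4.28 = 9.72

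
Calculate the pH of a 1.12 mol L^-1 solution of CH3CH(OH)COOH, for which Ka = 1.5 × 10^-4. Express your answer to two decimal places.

pH = 1.89

CH3CH(OH)COOH ⇌ CH3CH(OH)COO- + H+
From the ICE table, Ka = [H+]²/(1.12 − [H+]) = 1.5 × 10^-4.
Assume [H+] ≪ 1.12: [H+] ≈ √(1.5 × 10^-4 × 1.12) = 1.30 × 10^-2 M
pH = −log[H+] = −log(1.30 × 10^-2) = 1.89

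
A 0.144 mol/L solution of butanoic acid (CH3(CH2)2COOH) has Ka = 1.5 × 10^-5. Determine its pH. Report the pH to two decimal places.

CH3(CH2)2COOH ⇌ CH3(CH2)2COO- + H+
From the ICE table, Ka = x²/(0.144 − x) = 1.5 × 10^-5.
Assume x ≪ 0.144: x ≈ √(1.5 × 10^-5 × 0.144) = 1.47 × 10^-3 M
(x/C₀ = 1% < 5%, so the approximation holds.)
pH = −log(1.47 × 10^-3) = 2.83

pH = 2.83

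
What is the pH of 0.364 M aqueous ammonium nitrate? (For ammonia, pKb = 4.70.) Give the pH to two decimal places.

NH4+ is the conjugate acid of the weak base NH3.
Kb = 10^(−4.70) = 2.00 × 10^-5
Ka = Kw/Kb = 1.0×10^-14 / 2.00 × 10^-5 = 5.00 × 10^-10
From the ICE table, Ka = [H+]²/(0.364 − [H+]) = 5.00 × 10^-10.
Assume [H+] ≪ 0.364: [H+] ≈ √(5.00 × 10^-10 × 0.364) = 1.35 × 10^-5 M
([H+]/C₀ = 0.0037% < 5%, so the approximation holds.)
pH = −log[H+] = −log(1.35 × 10^-5) = 4.87

pH = 4.87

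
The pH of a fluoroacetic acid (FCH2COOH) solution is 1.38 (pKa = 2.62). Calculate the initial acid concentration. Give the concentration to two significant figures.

C₀ = 7.7 × 10^-1 M

[H+] = 10^(-1.38) = 4.17 × 10^-2 M = x
Ka = 10^(−2.62) = 2.40 × 10^-3
Ka = x²/(C₀ − x) ⇒ C₀ = x + x²/Ka
C₀ = 4.17 × 10^-2 + (4.17 × 10^-2)²/(2.40 × 10^-3) = 7.66 × 10^-1 M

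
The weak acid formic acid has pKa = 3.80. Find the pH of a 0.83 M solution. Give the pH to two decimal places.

pH = 1.94

HCOOH ⇌ HCOO- + H+
Ka = 10^(−3.80) = 1.58 × 10^-4
Ka = [H+]²/(0.83 − [H+]) = 1.58 × 10^-4
Assume [H+] ≪ 0.83: [H+] ≈ √(1.58 × 10^-4 × 0.83) = 1.15 × 10^-2 M
([H+]/C₀ = 1.4% < 5%, so the approximation holds.)
pH = −log(1.15 × 10^-2) = 1.94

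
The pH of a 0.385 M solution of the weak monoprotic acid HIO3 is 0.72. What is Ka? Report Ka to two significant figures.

Ka = 1.9 × 10^-1

[H+] = 10^(-0.72) = 1.91 × 10^-1 M
At equilibrium [HA] = 0.385 − 1.91 × 10^-1 = 1.94 × 10^-1 M
Ka = [H+][A-]/[HA] = (1.91 × 10^-1)² / 1.94 × 10^-1 = 1.9 × 10^-1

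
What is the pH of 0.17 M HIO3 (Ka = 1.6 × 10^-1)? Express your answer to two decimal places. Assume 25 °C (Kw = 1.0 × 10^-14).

HIO3 ⇌ IO3- + H+
Ka = [H+]²/(0.17 − [H+]) = 1.6 × 10^-1
Here C₀/Ka ≈ 1.06, so the small-[H+] approximation fails. Use the quadratic:
[H+] = (−Ka + √(Ka² + 4·Ka·C₀))/2 = 1.03 × 10^-1 M
pH = −log(1.03 × 10^-1) = 0.99

pH = 0.99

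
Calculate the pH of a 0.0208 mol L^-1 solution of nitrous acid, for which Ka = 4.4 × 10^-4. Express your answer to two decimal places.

HNO2 ⇌ NO2- + H+
From the ICE table, Ka = x²/(0.0208 − x) = 4.4 × 10^-4.
x is not negligible relative to C₀; solve x² + 0.00044·x − 9.15e-06 = 0.
x = [−0.00044 + √(0.00044² + 3.66e-05)]/2 = 2.81 × 10^-3 M
pH = −log(2.81 × 10^-3) = 2.55

pH = 2.55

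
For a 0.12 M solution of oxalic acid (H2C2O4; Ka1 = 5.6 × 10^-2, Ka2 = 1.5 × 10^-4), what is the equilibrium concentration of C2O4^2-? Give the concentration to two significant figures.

First ionization gives [H+] ≈ [HC2O4-] = 5.86 × 10^-2 M.
Second step: Ka2 = [H+][C2O4^2-]/[HC2O4-] ≈ [C2O4^2-] (since [H+] ≈ [HC2O4-]).
So [C2O4^2-] ≈ Ka2.

1.5 × 10^-4 M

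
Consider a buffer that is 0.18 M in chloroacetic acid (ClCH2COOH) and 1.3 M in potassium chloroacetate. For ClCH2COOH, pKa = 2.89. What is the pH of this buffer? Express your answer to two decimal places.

pH = pKa + log([A⁻]/[HA]) = 2.89 + log(1.3/0.18)
pH = 2.89 + (+0.859) = 3.75

pH = 3.75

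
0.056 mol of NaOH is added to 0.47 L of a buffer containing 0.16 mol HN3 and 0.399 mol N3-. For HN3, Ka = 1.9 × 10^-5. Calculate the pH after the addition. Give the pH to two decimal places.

OH- converts HN3 to N3-: HN3 → 0.104 mol, N3- → 0.455 mol.
pKa = −log(1.9 × 10^-5) = 4.721
Henderson–Hasselbalch with mole ratio 0.455/0.104: pH = 4.721 + (+0.641)

pH = 5.36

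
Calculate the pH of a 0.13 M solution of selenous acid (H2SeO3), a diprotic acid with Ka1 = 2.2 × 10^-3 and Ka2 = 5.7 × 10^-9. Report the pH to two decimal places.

pH = 1.80

Since Ka1 ≫ Ka2, the first ionization dominates [H+].
Ka1 = x²/(0.13 − x) = 2.2 × 10^-3
Solving the quadratic: x = (−Ka1 + √(Ka1² + 4·Ka1·C₀))/2 = 1.58 × 10^-2 M
pH = −log(1.58 × 10^-2) = 1.80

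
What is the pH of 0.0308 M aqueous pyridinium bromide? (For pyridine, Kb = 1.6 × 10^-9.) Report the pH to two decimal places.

C5H5NH+ is the conjugate acid of the weak base C5H5N.
Ka = Kw/Kb = 1.0×10^-14 / 1.6 × 10^-9 = 6.25 × 10^-6
From the ICE table, Ka = [H+]²/(0.0308 − [H+]) = 6.25 × 10^-6.
Assume [H+] ≪ 0.0308: [H+] ≈ √(6.25 × 10^-6 × 0.0308) = 4.39 × 10^-4 M
Check: 1.4% ionized — well under 5%, approximation valid.
pH = −log[H+] = −log(4.39 × 10^-4) = 3.36

pH = 3.36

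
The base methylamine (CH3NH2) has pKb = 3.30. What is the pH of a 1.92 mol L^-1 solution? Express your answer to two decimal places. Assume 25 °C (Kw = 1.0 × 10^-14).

pH = 12.49

CH3NH2 + H2O ⇌ CH3NH3+ + OH-
Kb = 10^(−3.30) = 5.01 × 10^-4
Kb = [OH-]²/(1.92 − [OH-]) = 5.01 × 10^-4
Since Kb ≪ C₀, [OH-] ≈ √(Kb·C₀) = 3.10 × 10^-2 M.
pOH = −log(3.10 × 10^-2) = 1.51; pH = 14.00 − 1.51 = 12.49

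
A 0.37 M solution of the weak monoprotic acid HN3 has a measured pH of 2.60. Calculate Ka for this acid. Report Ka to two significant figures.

[H+] = 10^(-2.60) = 2.51 × 10^-3 M
At equilibrium [HA] = 0.37 − 2.51 × 10^-3 = 3.67 × 10^-1 M
Ka = [H+][A-]/[HA] = (2.51 × 10^-3)² / 3.67 × 10^-1 = 1.7 × 10^-5

Ka = 1.7 × 10^-5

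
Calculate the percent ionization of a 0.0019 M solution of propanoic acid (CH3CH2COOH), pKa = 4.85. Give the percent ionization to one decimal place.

CH3CH2COOH ⇌ CH3CH2COO- + H+; let x = [H+] at equilibrium.
Ka = 10^(−4.85) = 1.41 × 10^-5
Ka = x²/(C₀ − x); solving the quadratic gives x = 1.57 × 10^-4 M.
Fraction ionized = 1.57 × 10^-4 / 0.0019 = 0.0826 → 8.3%

8.3%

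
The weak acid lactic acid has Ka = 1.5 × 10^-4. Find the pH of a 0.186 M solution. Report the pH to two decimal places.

CH3CH(OH)COOH ⇌ CH3CH(OH)COO- + H+
Ka = x²/(0.186 − x) = 1.5 × 10^-4
Assume x ≪ 0.186: x ≈ √(1.5 × 10^-4 × 0.186) = 5.28 × 10^-3 M
Check: 2.8% ionized — well under 5%, approximation valid.
pH = −log[H+] = −log(5.28 × 10^-3) = 2.28

pH = 2.28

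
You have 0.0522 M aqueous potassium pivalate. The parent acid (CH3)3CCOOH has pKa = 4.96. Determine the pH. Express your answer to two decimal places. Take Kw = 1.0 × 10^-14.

(CH3)3CCOO- is the conjugate base of the weak acid (CH3)3CCOOH.
Ka = 10^(−4.96) = 1.10 × 10^-5
Kb = Kw/Ka = 1.0×10^-14 / 1.10 × 10^-5 = 9.09 × 10^-10
Let x = [OH-] at equilibrium. Kb = x²/(0.0522 − x).
Since Kb ≪ C₀, x ≈ √(Kb·C₀) = 6.89 × 10^-6 M.
(x/C₀ = 0.013% < 5%, so the approximation holds.)
pOH = −log(6.89 × 10^-6) = 5.16; pH = 14.00 − 5.16 = 8.84

pH = 8.84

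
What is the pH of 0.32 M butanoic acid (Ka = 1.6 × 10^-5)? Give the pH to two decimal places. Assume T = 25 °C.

CH3(CH2)2COOH ⇌ CH3(CH2)2COO- + H+
Ka = [H+]²/(0.32 − [H+]) = 1.6 × 10^-5
Since Ka ≪ C₀, [H+] ≈ √(Ka·C₀) = 2.26 × 10^-3 M.
pH = −log(2.26 × 10^-3) = 2.65

pH = 2.65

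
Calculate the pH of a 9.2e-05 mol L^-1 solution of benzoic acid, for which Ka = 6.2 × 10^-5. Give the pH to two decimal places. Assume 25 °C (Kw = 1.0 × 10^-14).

pH = 4.30

C6H5COOH ⇌ C6H5COO- + H+
Let x = [H+] at equilibrium. Ka = x²/(9.2e-05 − x).
The 5% rule fails; solving x² + Ka·x − Ka·C₀ = 0 exactly:
x = [−6.2e-05 + √(6.2e-05² + 2.28e-08)]/2 = 5.06 × 10^-5 M
pH = −log(5.06 × 10^-5) = 4.30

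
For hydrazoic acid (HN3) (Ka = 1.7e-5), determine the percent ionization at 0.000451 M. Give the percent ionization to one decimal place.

17.6%

HN3 ⇌ N3- + H+; let x = [H+] at equilibrium.
Ka = x²/(C₀ − x); solving the quadratic gives x = 7.95 × 10^-5 M.
% ionization = x/C₀ × 100% = 7.95 × 10^-5/0.000451 × 100% = 17.6%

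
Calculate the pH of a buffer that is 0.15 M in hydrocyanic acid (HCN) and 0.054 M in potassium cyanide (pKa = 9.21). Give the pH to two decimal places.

Using pH = pKa + log([base]/[acid]) with [base]/[acid] = 0.054/0.15:
pH = 9.21 + (-0.444) = 8.77

pH = 8.77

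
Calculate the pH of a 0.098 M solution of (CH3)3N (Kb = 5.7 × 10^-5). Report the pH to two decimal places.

(CH3)3N + H2O ⇌ (CH3)3NH+ + OH-
Kb = [OH-]²/(0.098 − [OH-]) = 5.7 × 10^-5
Assume [OH-] ≪ 0.098: [OH-] ≈ √(5.7 × 10^-5 × 0.098) = 2.36 × 10^-3 M
Check: 2.4% ionized — well under 5%, approximation valid.
pOH = −log(2.36 × 10^-3) = 2.63; pH = 14.00 − 2.63 = 11.37

pH = 11.37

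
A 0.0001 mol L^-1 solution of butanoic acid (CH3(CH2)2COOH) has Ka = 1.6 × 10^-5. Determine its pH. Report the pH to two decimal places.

pH = 4.48

CH3(CH2)2COOH ⇌ CH3(CH2)2COO- + H+
From the ICE table, Ka = [H+]²/(0.0001 − [H+]) = 1.6 × 10^-5.
The 5% rule fails; solving [H+]² + Ka·[H+] − Ka·C₀ = 0 exactly:
[H+] = [−1.6e-05 + √(1.6e-05² + 6.4e-09)]/2 = 3.28 × 10^-5 M
pH = −log(3.28 × 10^-5) = 4.48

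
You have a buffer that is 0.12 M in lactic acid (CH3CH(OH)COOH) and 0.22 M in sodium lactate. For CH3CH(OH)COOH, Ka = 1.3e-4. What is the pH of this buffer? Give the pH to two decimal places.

pKa = −log(1.3 × 10^-4) = 3.886
Henderson–Hasselbalch: pH = pKa + log([CH3CH(OH)COO-]/[CH3CH(OH)COOH]) = 3.886 + log(0.22/0.12)
pH = 3.886 + (+0.263) = 4.15

pH = 4.15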